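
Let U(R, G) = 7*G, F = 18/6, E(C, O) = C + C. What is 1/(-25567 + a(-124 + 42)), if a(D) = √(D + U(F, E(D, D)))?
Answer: -25567/653672719 - I*√1230/653672719 ≈ -3.9113e-5 - 5.3653e-8*I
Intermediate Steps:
E(C, O) = 2*C
F = 3 (F = 18*(⅙) = 3)
a(D) = √15*√D (a(D) = √(D + 7*(2*D)) = √(D + 14*D) = √(15*D) = √15*√D)
1/(-25567 + a(-124 + 42)) = 1/(-25567 + √15*√(-124 + 42)) = 1/(-25567 + √15*√(-82)) = 1/(-25567 + √15*(I*√82)) = 1/(-25567 + I*√1230)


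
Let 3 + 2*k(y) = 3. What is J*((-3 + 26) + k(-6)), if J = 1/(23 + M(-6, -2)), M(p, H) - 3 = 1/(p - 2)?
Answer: 8/9 ≈ 0.88889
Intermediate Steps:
M(p, H) = 3 + 1/(-2 + p) (M(p, H) = 3 + 1/(p - 2) = 3 + 1/(-2 + p))
k(y) = 0 (k(y) = -3/2 + (1/2)*3 = -3/2 + 3/2 = 0)
J = 8/207 (J = 1/(23 + (-5 + 3*(-6))/(-2 - 6)) = 1/(23 + (-5 - 18)/(-8)) = 1/(23 - 1/8*(-23)) = 1/(23 + 23/8) = 1/(207/8) = 8/207 ≈ 0.038647)
J*((-3 + 26) + k(-6)) = 8*((-3 + 26) + 0)/207 = 8*(23 + 0)/207 = (8/207)*23 = 8/9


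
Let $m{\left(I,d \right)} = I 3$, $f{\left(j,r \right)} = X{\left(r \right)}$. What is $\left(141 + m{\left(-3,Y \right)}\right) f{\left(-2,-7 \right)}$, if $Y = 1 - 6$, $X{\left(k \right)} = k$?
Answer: $-924$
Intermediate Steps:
$f{\left(j,r \right)} = r$
$Y = -5$
$m{\left(I,d \right)} = 3 I$
$\left(141 + m{\left(-3,Y \right)}\right) f{\left(-2,-7 \right)} = \left(141 + 3 \left(-3\right)\right) \left(-7\right) = \left(141 - 9\right) \left(-7\right) = 132 \left(-7\right) = -924$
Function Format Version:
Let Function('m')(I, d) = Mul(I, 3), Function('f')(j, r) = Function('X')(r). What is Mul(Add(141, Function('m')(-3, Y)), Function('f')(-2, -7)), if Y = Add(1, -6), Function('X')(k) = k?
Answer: -924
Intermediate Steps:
Function('f')(j, r) = r
Y = -5
Function('m')(I, d) = Mul(3, I)
Mul(Add(141, Function('m')(-3, Y)), Function('f')(-2, -7)) = Mul(Add(141, Mul(3, -3)), -7) = Mul(Add(141, -9), -7) = Mul(132, -7) = -924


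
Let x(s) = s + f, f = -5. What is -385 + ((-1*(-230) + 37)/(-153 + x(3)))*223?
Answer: -119216/155 ≈ -769.14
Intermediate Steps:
x(s) = -5 + s (x(s) = s - 5 = -5 + s)
-385 + ((-1*(-230) + 37)/(-153 + x(3)))*223 = -385 + ((-1*(-230) + 37)/(-153 + (-5 + 3)))*223 = -385 + ((230 + 37)/(-153 - 2))*223 = -385 + (267/(-155))*223 = -385 + (267*(-1/155))*223 = -385 - 267/155*223 = -385 - 59541/155 = -119216/155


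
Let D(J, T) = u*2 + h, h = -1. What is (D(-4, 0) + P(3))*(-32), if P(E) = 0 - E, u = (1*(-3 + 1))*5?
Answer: 768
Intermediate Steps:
u = -10 (u = (1*(-2))*5 = -2*5 = -10)
P(E) = -E
D(J, T) = -21 (D(J, T) = -10*2 - 1 = -20 - 1 = -21)
(D(-4, 0) + P(3))*(-32) = (-21 - 1*3)*(-32) = (-21 - 3)*(-32) = -24*(-32) = 768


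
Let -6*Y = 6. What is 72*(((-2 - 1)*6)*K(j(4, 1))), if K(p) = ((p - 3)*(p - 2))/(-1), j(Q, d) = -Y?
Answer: 2592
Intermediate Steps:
Y = -1 (Y = -⅙*6 = -1)
j(Q, d) = 1 (j(Q, d) = -1*(-1) = 1)
K(p) = -(-3 + p)*(-2 + p) (K(p) = ((-3 + p)*(-2 + p))*(-1) = -(-3 + p)*(-2 + p))
72*(((-2 - 1)*6)*K(j(4, 1))) = 72*(((-2 - 1)*6)*(-6 - 1*1² + 5*1)) = 72*((-3*6)*(-6 - 1*1 + 5)) = 72*(-18*(-6 - 1 + 5)) = 72*(-18*(-2)) = 72*36 = 2592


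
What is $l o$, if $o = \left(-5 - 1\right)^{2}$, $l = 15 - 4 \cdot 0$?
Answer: $540$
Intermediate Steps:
$l = 15$ ($l = 15 - 0 = 15 + 0 = 15$)
$o = 36$ ($o = \left(-6\right)^{2} = 36$)
$l o = 15 \cdot 36 = 540$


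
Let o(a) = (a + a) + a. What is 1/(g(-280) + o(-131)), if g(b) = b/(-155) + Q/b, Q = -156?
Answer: -2170/847681 ≈ -0.0025599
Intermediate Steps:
g(b) = -156/b - b/155 (g(b) = b/(-155) - 156/b = b*(-1/155) - 156/b = -b/155 - 156/b = -156/b - b/155)
o(a) = 3*a (o(a) = 2*a + a = 3*a)
1/(g(-280) + o(-131)) = 1/((-156/(-280) - 1/155*(-280)) + 3*(-131)) = 1/((-156*(-1/280) + 56/31) - 393) = 1/((39/70 + 56/31) - 393) = 1/(5129/2170 - 393) = 1/(-847681/2170) = -2170/847681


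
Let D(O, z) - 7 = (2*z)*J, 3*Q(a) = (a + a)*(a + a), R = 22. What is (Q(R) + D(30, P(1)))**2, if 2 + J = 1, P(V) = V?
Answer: 3806401/9 ≈ 4.2293e+5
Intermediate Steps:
J = -1 (J = -2 + 1 = -1)
Q(a) = 4*a**2/3 (Q(a) = ((a + a)*(a + a))/3 = ((2*a)*(2*a))/3 = (4*a**2)/3 = 4*a**2/3)
D(O, z) = 7 - 2*z (D(O, z) = 7 + (2*z)*(-1) = 7 - 2*z)
(Q(R) + D(30, P(1)))**2 = ((4/3)*22**2 + (7 - 2*1))**2 = ((4/3)*484 + (7 - 2))**2 = (1936/3 + 5)**2 = (1951/3)**2 = 3806401/9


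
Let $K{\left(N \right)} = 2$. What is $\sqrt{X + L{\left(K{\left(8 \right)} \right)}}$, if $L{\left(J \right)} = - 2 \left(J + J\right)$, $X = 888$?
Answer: $4 \sqrt{55} \approx 29.665$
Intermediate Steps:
$L{\left(J \right)} = - 4 J$ ($L{\left(J \right)} = - 2 \cdot 2 J = - 4 J$)
$\sqrt{X + L{\left(K{\left(8 \right)} \right)}} = \sqrt{888 - 8} = \sqrt{880} = 4 \sqrt{55}$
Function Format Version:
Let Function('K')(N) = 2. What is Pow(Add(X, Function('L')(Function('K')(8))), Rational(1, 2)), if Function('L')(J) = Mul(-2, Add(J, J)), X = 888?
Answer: Mul(4, Pow(55, Rational(1, 2))) ≈ 29.665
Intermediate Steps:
Function('L')(J) = Mul(-4, J) (Function('L')(J) = Mul(-2, Mul(2, J)) = Mul(-4, J))
Pow(Add(X, Function('L')(Function('K')(8))), Rational(1, 2)) = Pow(Add(888, Mul(-4, 2)), Rational(1, 2)) = Pow(Add(888, -8), Rational(1, 2)) = Pow(880, Rational(1, 2)) = Mul(4, Pow(55, Rational(1, 2)))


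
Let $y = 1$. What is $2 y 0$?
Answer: $0$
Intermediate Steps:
$2 y 0 = 2 \cdot 1 \cdot 0 = 2 \cdot 0 = 0$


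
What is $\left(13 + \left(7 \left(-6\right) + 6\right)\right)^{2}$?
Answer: $529$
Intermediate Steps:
$\left(13 + \left(7 \left(-6\right) + 6\right)\right)^{2} = \left(13 + \left(-42 + 6\right)\right)^{2} = \left(13 - 36\right)^{2} = \left(-23\right)^{2} = 529$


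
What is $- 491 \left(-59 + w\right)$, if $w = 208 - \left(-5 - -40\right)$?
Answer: $-55974$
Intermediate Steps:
$w = 173$ ($w = 208 - \left(-5 + 40\right) = 208 - 35 = 173$)
$- 491 \left(-59 + w\right) = - 491 \left(-59 + 173\right) = \left(-491\right) 114 = -55974$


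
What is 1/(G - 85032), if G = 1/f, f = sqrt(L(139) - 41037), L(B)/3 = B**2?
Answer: -1439251632/122382444772223 - sqrt(16926)/122382444772223 ≈ -1.1760e-5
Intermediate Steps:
L(B) = 3*B**2
f = sqrt(16926) (f = sqrt(3*139**2 - 41037) = sqrt(3*19321 - 41037) = sqrt(57963 - 41037) = sqrt(16926) ≈ 130.10)
G = sqrt(16926)/16926 (G = 1/(sqrt(16926)) = sqrt(16926)/16926 ≈ 0.0076864)
1/(G - 85032) = 1/(sqrt(16926)/16926 - 85032) = 1/(-85032 + sqrt(16926)/16926)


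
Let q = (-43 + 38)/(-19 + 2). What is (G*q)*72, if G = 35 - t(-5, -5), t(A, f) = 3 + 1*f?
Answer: 13320/17 ≈ 783.53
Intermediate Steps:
t(A, f) = 3 + f
G = 37 (G = 35 - (3 - 5) = 35 - 1*(-2) = 35 + 2 = 37)
q = 5/17 (q = -5/(-17) = -5*(-1/17) = 5/17 ≈ 0.29412)
(G*q)*72 = (37*(5/17))*72 = (185/17)*72 = 13320/17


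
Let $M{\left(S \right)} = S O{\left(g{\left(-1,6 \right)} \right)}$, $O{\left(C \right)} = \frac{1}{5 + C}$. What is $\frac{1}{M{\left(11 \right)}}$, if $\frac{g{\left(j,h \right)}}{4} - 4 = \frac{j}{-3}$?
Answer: $\frac{67}{33} \approx 2.0303$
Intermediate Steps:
$g{\left(j,h \right)} = 16 - \frac{4 j}{3}$ ($g{\left(j,h \right)} = 16 + 4 \frac{j}{-3} = 16 + 4 j \left(- \frac{1}{3}\right) = 16 + 4 \left(- \frac{j}{3}\right) = 16 - \frac{4 j}{3}$)
$M{\left(S \right)} = \frac{3 S}{67}$ ($M{\left(S \right)} = \frac{S}{5 + \left(16 - - \frac{4}{3}\right)} = \frac{S}{5 + \left(16 + \frac{4}{3}\right)} = \frac{S}{5 + \frac{52}{3}} = \frac{S}{\frac{67}{3}} = S \frac{3}{67} = \frac{3 S}{67}$)
$\frac{1}{M{\left(11 \right)}} = \frac{1}{\frac{3}{67} \cdot 11} = \frac{1}{\frac{33}{67}} = \frac{67}{33}$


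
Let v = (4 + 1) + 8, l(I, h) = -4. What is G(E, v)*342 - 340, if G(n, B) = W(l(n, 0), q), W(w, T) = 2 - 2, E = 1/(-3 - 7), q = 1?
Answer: -340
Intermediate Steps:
v = 13 (v = 5 + 8 = 13)
E = -⅒ (E = 1/(-10) = -⅒ ≈ -0.10000)
W(w, T) = 0
G(n, B) = 0
G(E, v)*342 - 340 = 0*342 - 340 = 0 - 340 = -340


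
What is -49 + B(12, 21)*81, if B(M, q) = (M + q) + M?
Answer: 3596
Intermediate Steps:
B(M, q) = q + 2*M
-49 + B(12, 21)*81 = -49 + (21 + 2*12)*81 = -49 + (21 + 24)*81 = -49 + 45*81 = -49 + 3645 = 3596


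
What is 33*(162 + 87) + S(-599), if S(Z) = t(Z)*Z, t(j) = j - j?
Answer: 8217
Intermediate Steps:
t(j) = 0
S(Z) = 0 (S(Z) = 0*Z = 0)
33*(162 + 87) + S(-599) = 33*(162 + 87) + 0 = 33*249 + 0 = 8217 + 0 = 8217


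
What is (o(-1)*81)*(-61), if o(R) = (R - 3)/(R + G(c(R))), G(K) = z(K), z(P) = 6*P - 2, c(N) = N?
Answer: -2196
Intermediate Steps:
z(P) = -2 + 6*P
G(K) = -2 + 6*K
o(R) = (-3 + R)/(-2 + 7*R) (o(R) = (R - 3)/(R + (-2 + 6*R)) = (-3 + R)/(-2 + 7*R))
(o(-1)*81)*(-61) = (((-3 - 1)/(-2 + 7*(-1)))*81)*(-61) = ((-4/(-2 - 7))*81)*(-61) = ((-4/(-9))*81)*(-61) = (-⅑*(-4)*81)*(-61) = ((4/9)*81)*(-61) = 36*(-61) = -2196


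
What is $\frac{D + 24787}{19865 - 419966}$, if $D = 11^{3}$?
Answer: $- \frac{8706}{133367} \approx -0.065279$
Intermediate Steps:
$D = 1331$
$\frac{D + 24787}{19865 - 419966} = \frac{1331 + 24787}{19865 - 419966} = \frac{26118}{-400101} = 26118 \left(- \frac{1}{400101}\right) = - \frac{8706}{133367}$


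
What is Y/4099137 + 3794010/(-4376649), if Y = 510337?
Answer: -4439533616219/5980161283971 ≈ -0.74238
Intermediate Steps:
Y/4099137 + 3794010/(-4376649) = 510337/4099137 + 3794010/(-4376649) = 510337*(1/4099137) + 3794010*(-1/4376649) = 510337/4099137 - 1264670/1458883 = -4439533616219/5980161283971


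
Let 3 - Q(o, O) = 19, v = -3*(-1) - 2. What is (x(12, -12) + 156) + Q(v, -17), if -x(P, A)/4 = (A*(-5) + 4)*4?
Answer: -884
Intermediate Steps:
x(P, A) = -64 + 80*A (x(P, A) = -4*(A*(-5) + 4)*4 = -4*(-5*A + 4)*4 = -4*(4 - 5*A)*4 = -4*(16 - 20*A) = -64 + 80*A)
v = 1 (v = 3 - 2 = 1)
Q(o, O) = -16 (Q(o, O) = 3 - 1*19 = 3 - 19 = -16)
(x(12, -12) + 156) + Q(v, -17) = ((-64 + 80*(-12)) + 156) - 16 = ((-64 - 960) + 156) - 16 = (-1024 + 156) - 16 = -868 - 16 = -884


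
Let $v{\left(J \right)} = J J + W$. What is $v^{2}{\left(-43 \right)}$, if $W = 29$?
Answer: $3526884$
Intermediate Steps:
$v{\left(J \right)} = 29 + J^{2}$ ($v{\left(J \right)} = J J + 29 = J^{2} + 29 = 29 + J^{2}$)
$v^{2}{\left(-43 \right)} = \left(29 + \left(-43\right)^{2}\right)^{2} = \left(29 + 1849\right)^{2} = 1878^{2} = 3526884$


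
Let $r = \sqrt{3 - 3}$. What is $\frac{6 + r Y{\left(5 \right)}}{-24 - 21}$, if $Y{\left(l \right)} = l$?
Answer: $- \frac{2}{15} \approx -0.13333$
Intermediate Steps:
$r = 0$ ($r = \sqrt{0} = 0$)
$\frac{6 + r Y{\left(5 \right)}}{-24 - 21} = \frac{6 + 0 \cdot 5}{-24 - 21} = \frac{6 + 0}{-45} = 6 \left(- \frac{1}{45}\right) = - \frac{2}{15}$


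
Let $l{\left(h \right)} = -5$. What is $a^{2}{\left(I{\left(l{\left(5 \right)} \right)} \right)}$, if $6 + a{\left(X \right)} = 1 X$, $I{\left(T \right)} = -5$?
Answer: $121$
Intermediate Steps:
$a{\left(X \right)} = -6 + X$ ($a{\left(X \right)} = -6 + 1 X = -6 + X$)
$a^{2}{\left(I{\left(l{\left(5 \right)} \right)} \right)} = \left(-6 - 5\right)^{2} = \left(-11\right)^{2} = 121$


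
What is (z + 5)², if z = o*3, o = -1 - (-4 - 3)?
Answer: 529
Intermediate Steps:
o = 6 (o = -1 - 1*(-7) = -1 + 7 = 6)
z = 18 (z = 6*3 = 18)
(z + 5)² = (18 + 5)² = 23² = 529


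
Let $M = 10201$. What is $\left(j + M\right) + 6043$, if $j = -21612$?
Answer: $-5368$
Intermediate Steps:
$\left(j + M\right) + 6043 = \left(-21612 + 10201\right) + 6043 = -11411 + 6043 = -5368$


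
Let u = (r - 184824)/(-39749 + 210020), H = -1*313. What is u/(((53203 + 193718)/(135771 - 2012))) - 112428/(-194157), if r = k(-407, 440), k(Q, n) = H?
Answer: -334108912981/33592744987209 ≈ -0.0099459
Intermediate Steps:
H = -313
k(Q, n) = -313
r = -313
u = -185137/170271 (u = (-313 - 184824)/(-39749 + 210020) = -185137/170271 ≈ -1.0873)
u/(((53203 + 193718)/(135771 - 2012))) - 112428/(-194157) = -185137*(135771 - 2012)/(53203 + 193718)/170271 - 112428/(-194157) = -185137/(170271*(246921/133759)) - 112428*(-1/194157) = -185137/(170271*(246921*(1/133759))) + 1388/2397 = -185137/(170271*246921/133759) + 1388/2397 = -185137/170271*133759/246921 + 1388/2397 = -24763739983/42043485591 + 1388/2397 = -334108912981/33592744987209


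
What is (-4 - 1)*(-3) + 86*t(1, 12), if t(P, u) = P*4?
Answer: 359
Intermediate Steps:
t(P, u) = 4*P
(-4 - 1)*(-3) + 86*t(1, 12) = (-4 - 1)*(-3) + 86*(4*1) = -5*(-3) + 86*4 = 15 + 344 = 359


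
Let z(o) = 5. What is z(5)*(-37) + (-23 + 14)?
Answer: -194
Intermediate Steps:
z(5)*(-37) + (-23 + 14) = 5*(-37) + (-23 + 14) = -185 - 9 = -194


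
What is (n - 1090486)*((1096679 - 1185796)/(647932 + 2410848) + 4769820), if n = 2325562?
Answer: 4504887197805305427/764695 ≈ 5.8911e+12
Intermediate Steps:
(n - 1090486)*((1096679 - 1185796)/(647932 + 2410848) + 4769820) = (2325562 - 1090486)*((1096679 - 1185796)/(647932 + 2410848) + 4769820) = 1235076*(-89117/3058780 + 4769820) = 1235076*(14589829930483/3058780) = 4504887197805305427/764695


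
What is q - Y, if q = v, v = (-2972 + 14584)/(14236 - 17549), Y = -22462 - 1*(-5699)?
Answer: 55524207/3313 ≈ 16760.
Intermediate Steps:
Y = -16763 (Y = -22462 + 5699 = -16763)
v = -11612/3313 (v = 11612/(-3313) = 11612*(-1/3313) = -11612/3313 ≈ -3.5050)
q = -11612/3313 ≈ -3.5050
q - Y = -11612/3313 - 1*(-16763) = -11612/3313 + 16763 = 55524207/3313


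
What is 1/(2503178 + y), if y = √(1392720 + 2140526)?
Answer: 1251589/3132948283219 - √3533246/6265896566438 ≈ 3.9919e-7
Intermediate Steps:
y = √3533246 ≈ 1879.7
1/(2503178 + y) = 1/(2503178 + √3533246)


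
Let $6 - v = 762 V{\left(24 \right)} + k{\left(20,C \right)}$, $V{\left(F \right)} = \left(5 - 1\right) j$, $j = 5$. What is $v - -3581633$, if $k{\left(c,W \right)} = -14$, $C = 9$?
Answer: $3566413$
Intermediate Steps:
$V{\left(F \right)} = 20$ ($V{\left(F \right)} = \left(5 - 1\right) 5 = 4 \cdot 5 = 20$)
$v = -15220$ ($v = 6 - \left(762 \cdot 20 - 14\right) = 6 - \left(15240 - 14\right) = 6 - 15226 = -15220$)
$v - -3581633 = -15220 - -3581633 = -15220 + 3581633 = 3566413$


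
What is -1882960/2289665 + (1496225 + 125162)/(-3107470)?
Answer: -1912734955311/1423013059510 ≈ -1.3441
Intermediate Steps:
-1882960/2289665 + (1496225 + 125162)/(-3107470) = -1882960*1/2289665 + 1621387*(-1/3107470) = -376592/457933 - 1621387/3107470 = -1912734955311/1423013059510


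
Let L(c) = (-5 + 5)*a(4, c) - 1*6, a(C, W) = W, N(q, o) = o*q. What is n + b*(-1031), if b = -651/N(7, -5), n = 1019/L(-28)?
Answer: -580393/30 ≈ -19346.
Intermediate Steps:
L(c) = -6 (L(c) = (-5 + 5)*c - 1*6 = 0*c - 6 = 0 - 6 = -6)
n = -1019/6 (n = 1019/(-6) = 1019*(-⅙) = -1019/6 ≈ -169.83)
b = 93/5 (b = -651/((-5*7)) = -651/(-35) = -651*(-1/35) = 93/5 ≈ 18.600)
n + b*(-1031) = -1019/6 + (93/5)*(-1031) = -1019/6 - 95883/5 = -580393/30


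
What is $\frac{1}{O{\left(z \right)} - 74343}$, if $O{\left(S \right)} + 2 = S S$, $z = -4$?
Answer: $- \frac{1}{74329} \approx -1.3454 \cdot 10^{-5}$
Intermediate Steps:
$O{\left(S \right)} = -2 + S^{2}$ ($O{\left(S \right)} = -2 + S S = -2 + S^{2}$)
$\frac{1}{O{\left(z \right)} - 74343} = \frac{1}{\left(-2 + \left(-4\right)^{2}\right) - 74343} = \frac{1}{\left(-2 + 16\right) - 74343} = \frac{1}{14 - 74343} = \frac{1}{-74329} = - \frac{1}{74329}$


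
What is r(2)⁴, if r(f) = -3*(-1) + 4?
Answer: 2401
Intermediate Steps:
r(f) = 7 (r(f) = 3 + 4 = 7)
r(2)⁴ = 7⁴ = 2401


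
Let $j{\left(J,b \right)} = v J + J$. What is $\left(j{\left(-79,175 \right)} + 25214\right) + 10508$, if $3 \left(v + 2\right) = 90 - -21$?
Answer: $32878$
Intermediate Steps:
$v = 35$ ($v = -2 + \frac{90 - -21}{3} = -2 + \frac{90 + \left(-11 + 32\right)}{3} = -2 + \frac{90 + 21}{3} = -2 + \frac{1}{3} \cdot 111 = -2 + 37 = 35$)
$j{\left(J,b \right)} = 36 J$ ($j{\left(J,b \right)} = 35 J + J = 36 J$)
$\left(j{\left(-79,175 \right)} + 25214\right) + 10508 = \left(36 \left(-79\right) + 25214\right) + 10508 = \left(-2844 + 25214\right) + 10508 = 22370 + 10508 = 32878$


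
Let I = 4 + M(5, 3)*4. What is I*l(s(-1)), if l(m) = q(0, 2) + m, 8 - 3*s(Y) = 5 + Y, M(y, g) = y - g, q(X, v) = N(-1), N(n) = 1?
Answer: 28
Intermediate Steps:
q(X, v) = 1
s(Y) = 1 - Y/3 (s(Y) = 8/3 - (5 + Y)/3 = 8/3 + (-5/3 - Y/3) = 1 - Y/3)
I = 12 (I = 4 + (5 - 1*3)*4 = 4 + (5 - 3)*4 = 4 + 2*4 = 4 + 8 = 12)
l(m) = 1 + m
I*l(s(-1)) = 12*(1 + (1 - 1/3*(-1))) = 12*(1 + (1 + 1/3)) = 12*(1 + 4/3) = 12*(7/3) = 28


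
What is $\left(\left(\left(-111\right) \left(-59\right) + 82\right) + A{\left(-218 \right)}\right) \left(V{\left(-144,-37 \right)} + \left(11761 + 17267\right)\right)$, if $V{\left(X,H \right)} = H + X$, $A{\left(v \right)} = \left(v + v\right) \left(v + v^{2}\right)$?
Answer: $-594790090895$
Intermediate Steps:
$A{\left(v \right)} = 2 v \left(v + v^{2}\right)$
$\left(\left(\left(-111\right) \left(-59\right) + 82\right) + A{\left(-218 \right)}\right) \left(V{\left(-144,-37 \right)} + \left(11761 + 17267\right)\right) = \left(\left(\left(-111\right) \left(-59\right) + 82\right) + 2 \left(-218\right)^{2} \left(1 - 218\right)\right) \left(\left(-37 - 144\right) + \left(11761 + 17267\right)\right) = \left(\left(6549 + 82\right) + 2 \cdot 47524 \left(-217\right)\right) \left(-181 + 29028\right) = \left(6631 - 20625416\right) 28847 = \left(-20618785\right) 28847 = -594790090895$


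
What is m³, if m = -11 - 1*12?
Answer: -12167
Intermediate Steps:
m = -23 (m = -11 - 12 = -23)
m³ = (-23)³ = -12167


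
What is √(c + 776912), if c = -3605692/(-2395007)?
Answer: 2*√1114105335088752133/2395007 ≈ 881.43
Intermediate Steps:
c = 3605692/2395007 (c = -3605692*(-1/2395007) = 3605692/2395007 ≈ 1.5055)
√(c + 776912) = √(3605692/2395007 + 776912) = √(1860713284076/2395007) = 2*√1114105335088752133/2395007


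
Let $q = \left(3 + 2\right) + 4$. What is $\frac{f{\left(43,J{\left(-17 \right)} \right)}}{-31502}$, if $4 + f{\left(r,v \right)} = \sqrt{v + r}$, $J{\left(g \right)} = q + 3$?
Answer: $\frac{2}{15751} - \frac{\sqrt{55}}{31502} \approx -0.00010844$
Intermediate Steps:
$q = 9$ ($q = 5 + 4 = 9$)
$J{\left(g \right)} = 12$ ($J{\left(g \right)} = 9 + 3 = 12$)
$f{\left(r,v \right)} = -4 + \sqrt{r + v}$ ($f{\left(r,v \right)} = -4 + \sqrt{v + r} = -4 + \sqrt{r + v}$)
$\frac{f{\left(43,J{\left(-17 \right)} \right)}}{-31502} = \frac{-4 + \sqrt{43 + 12}}{-31502} = \left(-4 + \sqrt{55}\right) \left(- \frac{1}{31502}\right) = \frac{2}{15751} - \frac{\sqrt{55}}{31502}$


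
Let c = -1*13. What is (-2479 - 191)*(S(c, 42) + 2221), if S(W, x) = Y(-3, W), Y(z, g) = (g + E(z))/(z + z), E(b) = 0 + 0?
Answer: -5935855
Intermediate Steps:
E(b) = 0
Y(z, g) = g/(2*z) (Y(z, g) = (g + 0)/(z + z) = g/((2*z)) = g*(1/(2*z)) = g/(2*z))
c = -13
S(W, x) = -W/6 (S(W, x) = (½)*W/(-3) = (½)*W*(-⅓) = -W/6)
(-2479 - 191)*(S(c, 42) + 2221) = (-2479 - 191)*(-⅙*(-13) + 2221) = -2670*(13/6 + 2221) = -2670*13339/6 = -5935855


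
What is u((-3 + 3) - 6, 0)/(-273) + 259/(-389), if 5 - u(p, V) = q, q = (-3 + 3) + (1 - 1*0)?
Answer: -72263/106197 ≈ -0.68046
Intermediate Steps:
q = 1 (q = 0 + (1 + 0) = 0 + 1 = 1)
u(p, V) = 4 (u(p, V) = 5 - 1*1 = 5 - 1 = 4)
u((-3 + 3) - 6, 0)/(-273) + 259/(-389) = 4/(-273) + 259/(-389) = 4*(-1/273) + 259*(-1/389) = -4/273 - 259/389 = -72263/106197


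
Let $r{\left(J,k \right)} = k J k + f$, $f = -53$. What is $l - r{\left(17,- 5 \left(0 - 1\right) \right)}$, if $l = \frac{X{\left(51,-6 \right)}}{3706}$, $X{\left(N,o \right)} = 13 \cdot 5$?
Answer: $- \frac{1378567}{3706} \approx -371.98$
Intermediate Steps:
$X{\left(N,o \right)} = 65$
$l = \frac{65}{3706} \approx 0.017539$
$r{\left(J,k \right)} = -53 + J k^{2}$ ($r{\left(J,k \right)} = k J k - 53 = J k k - 53 = J k^{2} - 53 = -53 + J k^{2}$)
$l - r{\left(17,- 5 \left(0 - 1\right) \right)} = \frac{65}{3706} - \left(-53 + 17 \left(- 5 \left(0 - 1\right)\right)^{2}\right) = \frac{65}{3706} - \left(-53 + 17 \left(\left(-5\right) \left(-1\right)\right)^{2}\right) = \frac{65}{3706} - \left(-53 + 17 \cdot 5^{2}\right) = \frac{65}{3706} - \left(-53 + 17 \cdot 25\right) = \frac{65}{3706} - \left(-53 + 425\right) = \frac{65}{3706} - 372 = - \frac{1378567}{3706}$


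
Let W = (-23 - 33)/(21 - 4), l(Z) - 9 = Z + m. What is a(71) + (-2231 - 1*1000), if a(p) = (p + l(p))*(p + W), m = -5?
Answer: 113119/17 ≈ 6654.1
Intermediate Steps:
l(Z) = 4 + Z (l(Z) = 9 + (Z - 5) = 9 + (-5 + Z) = 4 + Z)
W = -56/17 ≈ -3.2941
a(p) = (4 + 2*p)*(-56/17 + p) (a(p) = (p + (4 + p))*(p - 56/17) = (4 + 2*p)*(-56/17 + p))
a(71) + (-2231 - 1*1000) = (-224/17 + 2*71**2 - 44/17*71) + (-2231 - 1*1000) = (-224/17 + 2*5041 - 3124/17) + (-2231 - 1000) = (-224/17 + 10082 - 3124/17) - 3231 = 168046/17 - 3231 = 113119/17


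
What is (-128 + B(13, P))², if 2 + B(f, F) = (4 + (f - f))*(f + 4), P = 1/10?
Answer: 3844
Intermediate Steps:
P = ⅒ ≈ 0.10000
B(f, F) = 14 + 4*f (B(f, F) = -2 + (4 + (f - f))*(f + 4) = -2 + (4 + 0)*(4 + f) = -2 + 4*(4 + f) = -2 + (16 + 4*f) = 14 + 4*f)
(-128 + B(13, P))² = (-128 + (14 + 4*13))² = (-128 + (14 + 52))² = (-128 + 66)² = (-62)² = 3844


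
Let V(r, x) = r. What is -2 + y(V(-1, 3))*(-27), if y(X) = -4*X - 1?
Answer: -83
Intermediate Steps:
y(X) = -1 - 4*X
-2 + y(V(-1, 3))*(-27) = -2 + (-1 - 4*(-1))*(-27) = -2 + (-1 + 4)*(-27) = -2 + 3*(-27) = -2 - 81 = -83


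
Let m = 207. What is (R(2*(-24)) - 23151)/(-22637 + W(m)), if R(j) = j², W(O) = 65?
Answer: 6949/7524 ≈ 0.92358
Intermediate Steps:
(R(2*(-24)) - 23151)/(-22637 + W(m)) = ((2*(-24))² - 23151)/(-22637 + 65) = ((-48)² - 23151)/(-22572) = (2304 - 23151)*(-1/22572) = -20847*(-1/22572) = 6949/7524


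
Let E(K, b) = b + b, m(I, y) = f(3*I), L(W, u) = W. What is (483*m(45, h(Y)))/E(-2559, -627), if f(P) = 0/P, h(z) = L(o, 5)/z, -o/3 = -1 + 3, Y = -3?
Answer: 0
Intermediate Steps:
o = -6 (o = -3*(-1 + 3) = -3*2 = -6)
h(z) = -6/z
f(P) = 0
m(I, y) = 0
E(K, b) = 2*b
(483*m(45, h(Y)))/E(-2559, -627) = (483*0)/((2*(-627))) = 0/(-1254) = 0*(-1/1254) = 0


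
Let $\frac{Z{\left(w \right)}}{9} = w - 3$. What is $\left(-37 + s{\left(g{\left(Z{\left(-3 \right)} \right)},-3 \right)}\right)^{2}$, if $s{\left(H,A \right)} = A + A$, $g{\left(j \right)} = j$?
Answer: $1849$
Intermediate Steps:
$Z{\left(w \right)} = -27 + 9 w$ ($Z{\left(w \right)} = 9 \left(w - 3\right) = 9 \left(-3 + w\right) = -27 + 9 w$)
$s{\left(H,A \right)} = 2 A$
$\left(-37 + s{\left(g{\left(Z{\left(-3 \right)} \right)},-3 \right)}\right)^{2} = \left(-37 + 2 \left(-3\right)\right)^{2} = \left(-37 - 6\right)^{2} = \left(-43\right)^{2} = 1849$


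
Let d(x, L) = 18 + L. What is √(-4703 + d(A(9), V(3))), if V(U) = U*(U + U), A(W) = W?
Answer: I*√4667 ≈ 68.315*I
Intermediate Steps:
V(U) = 2*U² (V(U) = U*(2*U) = 2*U²)
√(-4703 + d(A(9), V(3))) = √(-4703 + (18 + 2*3²)) = √(-4703 + (18 + 2*9)) = √(-4703 + (18 + 18)) = √(-4703 + 36) = √(-4667) = I*√4667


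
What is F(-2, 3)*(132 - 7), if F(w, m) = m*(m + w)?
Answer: 375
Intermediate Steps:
F(-2, 3)*(132 - 7) = (3*(3 - 2))*(132 - 7) = (3*1)*125 = 3*125 = 375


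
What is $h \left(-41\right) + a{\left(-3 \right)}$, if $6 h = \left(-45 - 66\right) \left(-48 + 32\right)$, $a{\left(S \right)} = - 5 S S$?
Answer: $-12181$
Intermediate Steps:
$a{\left(S \right)} = - 5 S^{2}$
$h = 296$ ($h = \frac{\left(-45 - 66\right) \left(-48 + 32\right)}{6} = \frac{\left(-111\right) \left(-16\right)}{6} = \frac{1}{6} \cdot 1776 = 296$)
$h \left(-41\right) + a{\left(-3 \right)} = 296 \left(-41\right) - 5 \left(-3\right)^{2} = -12136 - 45 = -12181$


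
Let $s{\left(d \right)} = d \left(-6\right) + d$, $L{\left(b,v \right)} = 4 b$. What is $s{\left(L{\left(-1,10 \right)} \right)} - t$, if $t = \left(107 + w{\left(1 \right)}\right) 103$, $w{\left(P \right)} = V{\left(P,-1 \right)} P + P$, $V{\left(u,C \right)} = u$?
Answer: $-11207$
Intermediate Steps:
$w{\left(P \right)} = P + P^{2}$ ($w{\left(P \right)} = P P + P = P^{2} + P = P + P^{2}$)
$s{\left(d \right)} = - 5 d$ ($s{\left(d \right)} = - 6 d + d = - 5 d$)
$t = 11227$ ($t = \left(107 + 1 \left(1 + 1\right)\right) 103 = \left(107 + 1 \cdot 2\right) 103 = \left(107 + 2\right) 103 = 109 \cdot 103 = 11227$)
$s{\left(L{\left(-1,10 \right)} \right)} - t = - 5 \cdot 4 \left(-1\right) - 11227 = \left(-5\right) \left(-4\right) - 11227 = 20 - 11227 = -11207$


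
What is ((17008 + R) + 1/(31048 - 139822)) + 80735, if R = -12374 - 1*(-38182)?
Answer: 13439136473/108774 ≈ 1.2355e+5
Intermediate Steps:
R = 25808 (R = -12374 + 38182 = 25808)
((17008 + R) + 1/(31048 - 139822)) + 80735 = ((17008 + 25808) + 1/(31048 - 139822)) + 80735 = (42816 + 1/(-108774)) + 80735 = (42816 - 1/108774) + 80735 = 4657267583/108774 + 80735 = 13439136473/108774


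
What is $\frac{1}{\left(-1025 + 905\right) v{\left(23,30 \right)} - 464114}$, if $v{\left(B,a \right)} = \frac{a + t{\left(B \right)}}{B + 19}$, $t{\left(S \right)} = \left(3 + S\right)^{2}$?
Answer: $- \frac{7}{3262918} \approx -2.1453 \cdot 10^{-6}$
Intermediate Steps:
$v{\left(B,a \right)} = \frac{a + \left(3 + B\right)^{2}}{19 + B}$ ($v{\left(B,a \right)} = \frac{a + \left(3 + B\right)^{2}}{B + 19} = \frac{a + \left(3 + B\right)^{2}}{19 + B}$)
$\frac{1}{\left(-1025 + 905\right) v{\left(23,30 \right)} - 464114} = \frac{1}{\left(-1025 + 905\right) \frac{30 + \left(3 + 23\right)^{2}}{19 + 23} - 464114} = \frac{1}{- 120 \frac{30 + 26^{2}}{42} - 464114} = \frac{1}{- 120 \frac{30 + 676}{42} - 464114} = \frac{1}{- 120 \cdot \frac{1}{42} \cdot 706 - 464114} = \frac{1}{\left(-120\right) \frac{353}{21} - 464114} = \frac{1}{- \frac{14120}{7} - 464114} = \frac{1}{- \frac{3262918}{7}} = - \frac{7}{3262918}$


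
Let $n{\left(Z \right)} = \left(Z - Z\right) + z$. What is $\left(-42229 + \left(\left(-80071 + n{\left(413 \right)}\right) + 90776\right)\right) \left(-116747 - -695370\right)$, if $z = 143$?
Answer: $-18157768363$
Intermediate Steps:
$n{\left(Z \right)} = 143$ ($n{\left(Z \right)} = \left(Z - Z\right) + 143 = 0 + 143 = 143$)
$\left(-42229 + \left(\left(-80071 + n{\left(413 \right)}\right) + 90776\right)\right) \left(-116747 - -695370\right) = \left(-42229 + \left(\left(-80071 + 143\right) + 90776\right)\right) \left(-116747 - -695370\right) = \left(-42229 + \left(-79928 + 90776\right)\right) \left(-116747 + 695370\right) = \left(-42229 + 10848\right) 578623 = \left(-31381\right) 578623 = -18157768363$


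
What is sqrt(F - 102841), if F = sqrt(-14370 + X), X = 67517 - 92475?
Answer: sqrt(-102841 + 4*I*sqrt(2458)) ≈ 0.309 + 320.69*I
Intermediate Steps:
X = -24958
F = 4*I*sqrt(2458) (F = sqrt(-14370 - 24958) = sqrt(-39328) = 4*I*sqrt(2458) ≈ 198.31*I)
sqrt(F - 102841) = sqrt(4*I*sqrt(2458) - 102841) = sqrt(-102841 + 4*I*sqrt(2458))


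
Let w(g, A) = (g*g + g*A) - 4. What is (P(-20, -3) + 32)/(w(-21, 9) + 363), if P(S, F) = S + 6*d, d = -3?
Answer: -6/611 ≈ -0.0098200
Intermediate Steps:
w(g, A) = -4 + g² + A*g (w(g, A) = (g² + A*g) - 4 = -4 + g² + A*g)
P(S, F) = -18 + S (P(S, F) = S + 6*(-3) = S - 18 = -18 + S)
(P(-20, -3) + 32)/(w(-21, 9) + 363) = ((-18 - 20) + 32)/((-4 + (-21)² + 9*(-21)) + 363) = (-38 + 32)/((-4 + 441 - 189) + 363) = -6/(248 + 363) = -6/611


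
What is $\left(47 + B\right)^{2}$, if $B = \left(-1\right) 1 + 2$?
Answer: $2304$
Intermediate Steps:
$B = 1$ ($B = -1 + 2 = 1$)
$\left(47 + B\right)^{2} = \left(47 + 1\right)^{2} = 48^{2} = 2304$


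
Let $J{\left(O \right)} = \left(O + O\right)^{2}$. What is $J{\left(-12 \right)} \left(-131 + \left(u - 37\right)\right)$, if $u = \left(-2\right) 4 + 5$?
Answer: $-98496$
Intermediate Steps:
$J{\left(O \right)} = 4 O^{2}$ ($J{\left(O \right)} = \left(2 O\right)^{2} = 4 O^{2}$)
$u = -3$ ($u = -8 + 5 = -3$)
$J{\left(-12 \right)} \left(-131 + \left(u - 37\right)\right) = 4 \left(-12\right)^{2} \left(-131 - 40\right) = 4 \cdot 144 \left(-131 - 40\right) = 576 \left(-171\right) = -98496$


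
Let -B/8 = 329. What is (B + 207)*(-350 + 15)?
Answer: 812375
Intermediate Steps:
B = -2632 (B = -8*329 = -2632)
(B + 207)*(-350 + 15) = (-2632 + 207)*(-350 + 15) = -2425*(-335) = 812375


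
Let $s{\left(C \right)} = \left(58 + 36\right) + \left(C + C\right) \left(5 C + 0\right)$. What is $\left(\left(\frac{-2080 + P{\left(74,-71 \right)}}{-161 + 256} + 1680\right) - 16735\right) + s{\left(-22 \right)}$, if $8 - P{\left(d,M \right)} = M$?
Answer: $- \frac{963496}{95} \approx -10142.0$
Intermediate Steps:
$P{\left(d,M \right)} = 8 - M$
$s{\left(C \right)} = 94 + 10 C^{2}$ ($s{\left(C \right)} = 94 + 2 C 5 C = 94 + 10 C^{2}$)
$\left(\left(\frac{-2080 + P{\left(74,-71 \right)}}{-161 + 256} + 1680\right) - 16735\right) + s{\left(-22 \right)} = \left(\left(\frac{-2080 + \left(8 - -71\right)}{-161 + 256} + 1680\right) - 16735\right) + \left(94 + 10 \left(-22\right)^{2}\right) = \left(\left(\frac{-2080 + \left(8 + 71\right)}{95} + 1680\right) - 16735\right) + \left(94 + 10 \cdot 484\right) = \left(\left(\left(-2080 + 79\right) \frac{1}{95} + 1680\right) - 16735\right) + \left(94 + 4840\right) = \left(\left(\left(-2001\right) \frac{1}{95} + 1680\right) - 16735\right) + 4934 = \left(\left(- \frac{2001}{95} + 1680\right) - 16735\right) + 4934 = \left(\frac{157599}{95} - 16735\right) + 4934 = - \frac{1432226}{95} + 4934 = - \frac{963496}{95}$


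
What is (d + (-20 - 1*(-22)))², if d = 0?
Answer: 4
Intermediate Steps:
(d + (-20 - 1*(-22)))² = (0 + (-20 - 1*(-22)))² = (0 + (-20 + 22))² = (0 + 2)² = 2² = 4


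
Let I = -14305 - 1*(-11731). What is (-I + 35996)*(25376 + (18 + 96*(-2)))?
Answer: 972041140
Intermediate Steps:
I = -2574 (I = -14305 + 11731 = -2574)
(-I + 35996)*(25376 + (18 + 96*(-2))) = (-1*(-2574) + 35996)*(25376 + (18 + 96*(-2))) = (2574 + 35996)*(25376 + (18 - 192)) = 38570*(25376 - 174) = 38570*25202 = 972041140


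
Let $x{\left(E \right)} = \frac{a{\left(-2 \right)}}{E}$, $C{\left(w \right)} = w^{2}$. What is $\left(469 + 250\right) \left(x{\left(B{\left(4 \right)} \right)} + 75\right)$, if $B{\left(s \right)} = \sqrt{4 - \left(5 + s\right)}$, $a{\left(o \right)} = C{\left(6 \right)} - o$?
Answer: $53925 - \frac{27322 i \sqrt{5}}{5} \approx 53925.0 - 12219.0 i$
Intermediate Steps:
$a{\left(o \right)} = 36 - o$ ($a{\left(o \right)} = 6^{2} - o = 36 - o$)
$B{\left(s \right)} = \sqrt{-1 - s}$
$x{\left(E \right)} = \frac{38}{E}$ ($x{\left(E \right)} = \frac{36 - -2}{E} = \frac{36 + 2}{E} = \frac{38}{E}$)
$\left(469 + 250\right) \left(x{\left(B{\left(4 \right)} \right)} + 75\right) = \left(469 + 250\right) \left(\frac{38}{\sqrt{-1 - 4}} + 75\right) = 719 \left(\frac{38}{\sqrt{-1 - 4}} + 75\right) = 719 \left(\frac{38}{\sqrt{-5}} + 75\right) = 719 \left(\frac{38}{i \sqrt{5}} + 75\right) = 719 \left(38 \left(- \frac{i \sqrt{5}}{5}\right) + 75\right) = 719 \left(- \frac{38 i \sqrt{5}}{5} + 75\right) = 719 \left(75 - \frac{38 i \sqrt{5}}{5}\right) = 53925 - \frac{27322 i \sqrt{5}}{5}$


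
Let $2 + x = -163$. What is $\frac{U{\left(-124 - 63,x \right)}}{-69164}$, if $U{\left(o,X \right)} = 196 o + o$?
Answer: $\frac{36839}{69164} \approx 0.53263$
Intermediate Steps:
$x = -165$ ($x = -2 - 163 = -165$)
$U{\left(o,X \right)} = 197 o$
$\frac{U{\left(-124 - 63,x \right)}}{-69164} = \frac{197 \left(-124 - 63\right)}{-69164} = 197 \left(-187\right) \left(- \frac{1}{69164}\right) = \left(-36839\right) \left(- \frac{1}{69164}\right) = \frac{36839}{69164}$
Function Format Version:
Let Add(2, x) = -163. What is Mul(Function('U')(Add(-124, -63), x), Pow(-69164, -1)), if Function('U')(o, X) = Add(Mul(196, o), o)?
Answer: Rational(36839, 69164) ≈ 0.53263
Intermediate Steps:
x = -165 (x = Add(-2, -163) = -165)
Function('U')(o, X) = Mul(197, o)
Mul(Function('U')(Add(-124, -63), x), Pow(-69164, -1)) = Mul(Mul(197, Add(-124, -63)), Pow(-69164, -1)) = Mul(Mul(197, -187), Rational(-1, 69164)) = Mul(-36839, Rational(-1, 69164)) = Rational(36839, 69164)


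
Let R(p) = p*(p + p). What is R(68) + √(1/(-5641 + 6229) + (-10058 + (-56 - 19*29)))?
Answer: 9248 + I*√18813057/42 ≈ 9248.0 + 103.27*I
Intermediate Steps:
R(p) = 2*p² (R(p) = p*(2*p) = 2*p²)
R(68) + √(1/(-5641 + 6229) + (-10058 + (-56 - 19*29))) = 2*68² + √(1/(-5641 + 6229) + (-10058 + (-56 - 19*29))) = 2*4624 + √(1/588 + (-10058 + (-56 - 551))) = 9248 + √(1/588 + (-10058 - 607)) = 9248 + √(1/588 - 10665) = 9248 + √(-6271019/588) = 9248 + I*√18813057/42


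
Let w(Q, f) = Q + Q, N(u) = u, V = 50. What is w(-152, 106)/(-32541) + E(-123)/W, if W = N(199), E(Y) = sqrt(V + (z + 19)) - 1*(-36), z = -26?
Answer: 1231972/6475659 + sqrt(43)/199 ≈ 0.22320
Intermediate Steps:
w(Q, f) = 2*Q
E(Y) = 36 + sqrt(43) (E(Y) = sqrt(50 + (-26 + 19)) - 1*(-36) = sqrt(50 - 7) + 36 = sqrt(43) + 36 = 36 + sqrt(43))
W = 199
w(-152, 106)/(-32541) + E(-123)/W = (2*(-152))/(-32541) + (36 + sqrt(43))/199 = -304*(-1/32541) + (36 + sqrt(43))*(1/199) = 304/32541 + (36/199 + sqrt(43)/199) = 1231972/6475659 + sqrt(43)/199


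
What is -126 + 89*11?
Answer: 853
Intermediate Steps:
-126 + 89*11 = -126 + 979 = 853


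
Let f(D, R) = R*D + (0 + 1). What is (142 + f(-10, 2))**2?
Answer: 15129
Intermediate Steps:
f(D, R) = 1 + D*R (f(D, R) = D*R + 1 = 1 + D*R)
(142 + f(-10, 2))**2 = (142 + (1 - 10*2))**2 = (142 + (1 - 20))**2 = (142 - 19)**2 = 123**2 = 15129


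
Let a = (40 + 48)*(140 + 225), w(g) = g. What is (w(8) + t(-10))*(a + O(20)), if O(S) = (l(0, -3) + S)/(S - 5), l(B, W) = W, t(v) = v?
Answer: -963634/15 ≈ -64242.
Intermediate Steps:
O(S) = (-3 + S)/(-5 + S) (O(S) = (-3 + S)/(S - 5) = (-3 + S)/(-5 + S))
a = 32120 (a = 88*365 = 32120)
(w(8) + t(-10))*(a + O(20)) = (8 - 10)*(32120 + (-3 + 20)/(-5 + 20)) = -2*(32120 + 17/15) = -2*481817/15 = -963634/15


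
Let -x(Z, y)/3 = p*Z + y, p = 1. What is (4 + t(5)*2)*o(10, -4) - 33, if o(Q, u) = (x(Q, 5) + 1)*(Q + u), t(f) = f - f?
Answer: -1089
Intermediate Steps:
t(f) = 0
x(Z, y) = -3*Z - 3*y (x(Z, y) = -3*(1*Z + y) = -3*(Z + y) = -3*Z - 3*y)
o(Q, u) = (-14 - 3*Q)*(Q + u) (o(Q, u) = ((-3*Q - 3*5) + 1)*(Q + u) = ((-3*Q - 15) + 1)*(Q + u) = ((-15 - 3*Q) + 1)*(Q + u) = (-14 - 3*Q)*(Q + u))
(4 + t(5)*2)*o(10, -4) - 33 = (4 + 0*2)*(10 - 4 - 3*10*(5 + 10) - 3*(-4)*(5 + 10)) - 33 = (4 + 0)*(10 - 4 - 3*10*15 - 3*(-4)*15) - 33 = 4*(10 - 4 - 450 + 180) - 33 = 4*(-264) - 33 = -1056 - 33 = -1089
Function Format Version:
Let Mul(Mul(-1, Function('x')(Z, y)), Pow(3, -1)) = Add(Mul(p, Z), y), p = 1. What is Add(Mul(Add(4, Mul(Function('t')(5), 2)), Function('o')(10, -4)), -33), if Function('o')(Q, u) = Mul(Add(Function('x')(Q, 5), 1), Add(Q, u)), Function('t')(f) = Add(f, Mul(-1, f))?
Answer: -1089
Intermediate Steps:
Function('t')(f) = 0
Function('x')(Z, y) = Add(Mul(-3, Z), Mul(-3, y)) (Function('x')(Z, y) = Mul(-3, Add(Mul(1, Z), y)) = Mul(-3, Add(Z, y)) = Add(Mul(-3, Z), Mul(-3, y)))
Function('o')(Q, u) = Mul(Add(-14, Mul(-3, Q)), Add(Q, u)) (Function('o')(Q, u) = Mul(Add(Add(Mul(-3, Q), Mul(-3, 5)), 1), Add(Q, u)) = Mul(Add(Add(Mul(-3, Q), -15), 1), Add(Q, u)) = Mul(Add(Add(-15, Mul(-3, Q)), 1), Add(Q, u)) = Mul(Add(-14, Mul(-3, Q)), Add(Q, u)))
Add(Mul(Add(4, Mul(Function('t')(5), 2)), Function('o')(10, -4)), -33) = Add(Mul(Add(4, Mul(0, 2)), Add(10, -4, Mul(-3, 10, Add(5, 10)), Mul(-3, -4, Add(5, 10)))), -33) = Add(Mul(Add(4, 0), Add(10, -4, Mul(-3, 10, 15), Mul(-3, -4, 15))), -33) = Add(Mul(4, Add(10, -4, -450, 180)), -33) = Add(Mul(4, -264), -33) = Add(-1056, -33) = -1089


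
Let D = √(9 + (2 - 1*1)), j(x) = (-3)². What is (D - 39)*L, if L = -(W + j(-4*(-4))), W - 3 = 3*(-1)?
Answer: 351 - 9*√10 ≈ 322.54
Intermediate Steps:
j(x) = 9
W = 0 (W = 3 + 3*(-1) = 3 - 3 = 0)
D = √10 (D = √(9 + (2 - 1)) = √(9 + 1) = √10 ≈ 3.1623)
L = -9 (L = -(0 + 9) = -1*9 = -9)
(D - 39)*L = (√10 - 39)*(-9) = (-39 + √10)*(-9) = 351 - 9*√10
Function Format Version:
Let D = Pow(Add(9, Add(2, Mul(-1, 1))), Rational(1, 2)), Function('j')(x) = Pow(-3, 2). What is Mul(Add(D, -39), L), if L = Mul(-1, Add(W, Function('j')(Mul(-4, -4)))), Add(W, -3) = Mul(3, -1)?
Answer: Add(351, Mul(-9, Pow(10, Rational(1, 2)))) ≈ 322.54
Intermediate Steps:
Function('j')(x) = 9
W = 0 (W = Add(3, Mul(3, -1)) = Add(3, -3) = 0)
D = Pow(10, Rational(1, 2)) (D = Pow(Add(9, Add(2, -1)), Rational(1, 2)) = Pow(Add(9, 1), Rational(1, 2)) = Pow(10, Rational(1, 2)) ≈ 3.1623)
L = -9 (L = Mul(-1, Add(0, 9)) = Mul(-1, 9) = -9)
Mul(Add(D, -39), L) = Mul(Add(Pow(10, Rational(1, 2)), -39), -9) = Mul(Add(-39, Pow(10, Rational(1, 2))), -9) = Add(351, Mul(-9, Pow(10, Rational(1, 2))))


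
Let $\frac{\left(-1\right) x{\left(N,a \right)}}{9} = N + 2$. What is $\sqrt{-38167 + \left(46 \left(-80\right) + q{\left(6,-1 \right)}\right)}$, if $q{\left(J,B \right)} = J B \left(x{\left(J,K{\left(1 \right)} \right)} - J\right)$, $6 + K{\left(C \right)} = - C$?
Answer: $i \sqrt{41379} \approx 203.42 i$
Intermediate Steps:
$K{\left(C \right)} = -6 - C$
$x{\left(N,a \right)} = -18 - 9 N$ ($x{\left(N,a \right)} = - 9 \left(N + 2\right) = - 9 \left(2 + N\right) = -18 - 9 N$)
$q{\left(J,B \right)} = B J \left(-18 - 10 J\right)$ ($q{\left(J,B \right)} = J B \left(\left(-18 - 9 J\right) - J\right) = B J \left(-18 - 10 J\right)$)
$\sqrt{-38167 + \left(46 \left(-80\right) + q{\left(6,-1 \right)}\right)} = \sqrt{-38167 - \left(3680 - 12 \left(9 + 5 \cdot 6\right)\right)} = \sqrt{-38167 - \left(3680 - 12 \left(9 + 30\right)\right)} = \sqrt{-38167 - \left(3680 - 12 \cdot 39\right)} = \sqrt{-38167 + \left(-3680 + 468\right)} = \sqrt{-38167 - 3212} = \sqrt{-41379} = i \sqrt{41379}$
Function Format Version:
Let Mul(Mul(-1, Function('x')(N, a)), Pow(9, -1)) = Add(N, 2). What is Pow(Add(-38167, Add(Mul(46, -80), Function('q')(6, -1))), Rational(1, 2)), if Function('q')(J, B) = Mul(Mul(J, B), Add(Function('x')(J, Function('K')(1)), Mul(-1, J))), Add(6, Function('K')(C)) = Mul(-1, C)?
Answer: Mul(I, Pow(41379, Rational(1, 2))) ≈ Mul(203.42, I)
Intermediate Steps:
Function('K')(C) = Add(-6, Mul(-1, C))
Function('x')(N, a) = Add(-18, Mul(-9, N)) (Function('x')(N, a) = Mul(-9, Add(N, 2)) = Mul(-9, Add(2, N)) = Add(-18, Mul(-9, N)))
Function('q')(J, B) = Mul(B, J, Add(-18, Mul(-10, J))) (Function('q')(J, B) = Mul(Mul(J, B), Add(Add(-18, Mul(-9, J)), Mul(-1, J))) = Mul(Mul(B, J), Add(-18, Mul(-10, J))) = Mul(B, J, Add(-18, Mul(-10, J))))
Pow(Add(-38167, Add(Mul(46, -80), Function('q')(6, -1))), Rational(1, 2)) = Pow(Add(-38167, Add(Mul(46, -80), Mul(-2, -1, 6, Add(9, Mul(5, 6))))), Rational(1, 2)) = Pow(Add(-38167, Add(-3680, Mul(-2, -1, 6, Add(9, 30)))), Rational(1, 2)) = Pow(Add(-38167, Add(-3680, Mul(-2, -1, 6, 39))), Rational(1, 2)) = Pow(Add(-38167, Add(-3680, 468)), Rational(1, 2)) = Pow(Add(-38167, -3212), Rational(1, 2)) = Pow(-41379, Rational(1, 2)) = Mul(I, Pow(41379, Rational(1, 2)))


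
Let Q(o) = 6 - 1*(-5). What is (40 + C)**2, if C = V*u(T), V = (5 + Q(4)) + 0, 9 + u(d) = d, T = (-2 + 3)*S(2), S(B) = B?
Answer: 5184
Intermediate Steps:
Q(o) = 11 (Q(o) = 6 + 5 = 11)
T = 2 (T = (-2 + 3)*2 = 1*2 = 2)
u(d) = -9 + d
V = 16 (V = (5 + 11) + 0 = 16 + 0 = 16)
C = -112 (C = 16*(-9 + 2) = 16*(-7) = -112)
(40 + C)**2 = (40 - 112)**2 = (-72)**2 = 5184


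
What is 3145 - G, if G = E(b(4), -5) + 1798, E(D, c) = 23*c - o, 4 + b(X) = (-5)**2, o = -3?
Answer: 1459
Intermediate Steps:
b(X) = 21 (b(X) = -4 + (-5)**2 = -4 + 25 = 21)
E(D, c) = 3 + 23*c (E(D, c) = 23*c - 1*(-3) = 23*c + 3 = 3 + 23*c)
G = 1686 (G = (3 + 23*(-5)) + 1798 = (3 - 115) + 1798 = -112 + 1798 = 1686)
3145 - G = 3145 - 1*1686 = 3145 - 1686 = 1459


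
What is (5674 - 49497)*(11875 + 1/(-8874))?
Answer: -4618012917427/8874 ≈ -5.2040e+8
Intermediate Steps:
(5674 - 49497)*(11875 + 1/(-8874)) = -43823*(11875 - 1/8874) = -43823*105378749/8874 = -4618012917427/8874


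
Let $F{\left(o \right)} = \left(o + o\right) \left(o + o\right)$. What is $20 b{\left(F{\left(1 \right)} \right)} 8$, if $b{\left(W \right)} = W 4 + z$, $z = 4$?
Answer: $3200$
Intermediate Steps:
$F{\left(o \right)} = 4 o^{2}$ ($F{\left(o \right)} = 2 o 2 o = 4 o^{2}$)
$b{\left(W \right)} = 4 + 4 W$ ($b{\left(W \right)} = W 4 + 4 = 4 W + 4 = 4 + 4 W$)
$20 b{\left(F{\left(1 \right)} \right)} 8 = 20 \left(4 + 4 \cdot 4 \cdot 1^{2}\right) 8 = 20 \left(4 + 4 \cdot 4 \cdot 1\right) 8 = 20 \left(4 + 4 \cdot 4\right) 8 = 20 \left(4 + 16\right) 8 = 20 \cdot 20 \cdot 8 = 400 \cdot 8 = 3200$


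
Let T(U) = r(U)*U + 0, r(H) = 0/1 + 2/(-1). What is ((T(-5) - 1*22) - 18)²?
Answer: 900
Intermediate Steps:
r(H) = -2 (r(H) = 0*1 + 2*(-1) = 0 - 2 = -2)
T(U) = -2*U (T(U) = -2*U + 0 = -2*U)
((T(-5) - 1*22) - 18)² = ((-2*(-5) - 1*22) - 18)² = ((10 - 22) - 18)² = (-12 - 18)² = (-30)² = 900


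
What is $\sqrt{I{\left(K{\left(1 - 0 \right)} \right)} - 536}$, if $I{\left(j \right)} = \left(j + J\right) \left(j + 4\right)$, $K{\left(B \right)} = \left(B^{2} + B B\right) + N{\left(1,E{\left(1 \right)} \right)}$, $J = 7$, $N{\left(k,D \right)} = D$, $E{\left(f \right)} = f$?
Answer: $i \sqrt{466} \approx 21.587 i$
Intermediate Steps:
$K{\left(B \right)} = 1 + 2 B^{2}$ ($K{\left(B \right)} = \left(B^{2} + B B\right) + 1 = \left(B^{2} + B^{2}\right) + 1 = 2 B^{2} + 1 = 1 + 2 B^{2}$)
$I{\left(j \right)} = \left(4 + j\right) \left(7 + j\right)$ ($I{\left(j \right)} = \left(j + 7\right) \left(j + 4\right) = \left(7 + j\right) \left(4 + j\right) = \left(4 + j\right) \left(7 + j\right)$)
$\sqrt{I{\left(K{\left(1 - 0 \right)} \right)} - 536} = \sqrt{\left(28 + \left(1 + 2 \left(1 - 0\right)^{2}\right)^{2} + 11 \left(1 + 2 \left(1 - 0\right)^{2}\right)\right) - 536} = \sqrt{\left(28 + \left(1 + 2 \left(1 + 0\right)^{2}\right)^{2} + 11 \left(1 + 2 \left(1 + 0\right)^{2}\right)\right) - 536} = \sqrt{\left(28 + \left(1 + 2 \cdot 1^{2}\right)^{2} + 11 \left(1 + 2 \cdot 1^{2}\right)\right) - 536} = \sqrt{\left(28 + \left(1 + 2 \cdot 1\right)^{2} + 11 \left(1 + 2 \cdot 1\right)\right) - 536} = \sqrt{\left(28 + \left(1 + 2\right)^{2} + 11 \left(1 + 2\right)\right) - 536} = \sqrt{\left(28 + 3^{2} + 11 \cdot 3\right) - 536} = \sqrt{\left(28 + 9 + 33\right) - 536} = \sqrt{70 - 536} = \sqrt{-466} = i \sqrt{466}$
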